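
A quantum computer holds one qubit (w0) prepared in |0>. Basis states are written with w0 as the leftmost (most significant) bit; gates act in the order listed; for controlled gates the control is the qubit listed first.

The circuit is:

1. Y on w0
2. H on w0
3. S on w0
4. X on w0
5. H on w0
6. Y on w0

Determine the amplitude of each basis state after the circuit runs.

The final amplitudes are -1/2 - I/2 on |0>, -1/2 + I/2 on |1>.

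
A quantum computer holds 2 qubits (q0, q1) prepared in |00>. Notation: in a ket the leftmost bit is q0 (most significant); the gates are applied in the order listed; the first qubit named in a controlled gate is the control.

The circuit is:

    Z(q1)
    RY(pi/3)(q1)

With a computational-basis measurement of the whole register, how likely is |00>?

The probability of measuring |00> is 3/4.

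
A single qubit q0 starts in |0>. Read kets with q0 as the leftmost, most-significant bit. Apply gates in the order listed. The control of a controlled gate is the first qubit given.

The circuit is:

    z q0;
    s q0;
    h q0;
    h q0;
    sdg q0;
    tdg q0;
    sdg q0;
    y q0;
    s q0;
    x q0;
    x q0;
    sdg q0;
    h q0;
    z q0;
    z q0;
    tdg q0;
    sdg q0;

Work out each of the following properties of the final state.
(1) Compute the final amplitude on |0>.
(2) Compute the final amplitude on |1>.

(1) The amplitude on |0> is sqrt(2)*I/2.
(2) |1> carries amplitude sqrt(2)*exp(3*I*pi/4)/2 in the final state.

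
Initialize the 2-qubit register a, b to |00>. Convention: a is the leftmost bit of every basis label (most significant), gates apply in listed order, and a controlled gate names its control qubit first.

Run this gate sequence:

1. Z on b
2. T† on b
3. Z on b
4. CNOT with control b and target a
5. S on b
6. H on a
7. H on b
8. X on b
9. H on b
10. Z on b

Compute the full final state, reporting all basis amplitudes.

The final amplitudes are sqrt(2)/2 on |00>, 0 on |01>, sqrt(2)/2 on |10>, 0 on |11>. Key observation: steps 7-10 multiply out to the identity, so the circuit reduces to the remaining gates.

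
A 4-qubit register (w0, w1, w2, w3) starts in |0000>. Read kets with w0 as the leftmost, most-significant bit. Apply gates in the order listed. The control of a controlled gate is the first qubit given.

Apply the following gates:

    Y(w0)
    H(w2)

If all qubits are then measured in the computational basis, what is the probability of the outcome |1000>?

A full measurement returns |1000> with probability 1/2.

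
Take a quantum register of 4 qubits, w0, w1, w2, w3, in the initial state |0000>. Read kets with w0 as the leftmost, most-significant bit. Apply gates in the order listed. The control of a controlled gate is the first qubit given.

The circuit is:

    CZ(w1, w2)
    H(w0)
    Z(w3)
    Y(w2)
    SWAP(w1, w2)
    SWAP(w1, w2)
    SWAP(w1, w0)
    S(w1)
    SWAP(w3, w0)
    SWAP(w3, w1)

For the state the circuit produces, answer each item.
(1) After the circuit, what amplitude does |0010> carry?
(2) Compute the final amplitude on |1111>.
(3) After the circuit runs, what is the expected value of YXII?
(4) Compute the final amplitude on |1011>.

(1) The amplitude on |0010> is sqrt(2)*I/2.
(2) The amplitude on |1111> is 0.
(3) The observable YXII averages to 0.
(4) The final state's coefficient on |1011> equals 0.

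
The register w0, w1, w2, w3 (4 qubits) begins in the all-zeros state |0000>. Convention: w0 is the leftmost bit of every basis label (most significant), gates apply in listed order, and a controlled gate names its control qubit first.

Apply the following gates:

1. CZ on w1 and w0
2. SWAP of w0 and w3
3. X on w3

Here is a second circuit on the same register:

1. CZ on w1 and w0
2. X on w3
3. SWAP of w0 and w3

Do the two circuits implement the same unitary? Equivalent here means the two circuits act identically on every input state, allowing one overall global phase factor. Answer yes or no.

No: there is an input state on which the two circuits produce genuinely different outputs (not merely differing by a phase).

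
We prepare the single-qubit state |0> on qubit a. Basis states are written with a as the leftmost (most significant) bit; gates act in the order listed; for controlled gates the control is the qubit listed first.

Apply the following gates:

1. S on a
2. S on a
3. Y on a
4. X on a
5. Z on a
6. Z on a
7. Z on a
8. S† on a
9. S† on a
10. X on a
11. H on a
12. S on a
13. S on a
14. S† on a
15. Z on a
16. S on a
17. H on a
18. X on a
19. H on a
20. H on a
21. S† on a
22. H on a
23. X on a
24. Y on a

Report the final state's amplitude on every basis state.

The final amplitudes are sqrt(2)/2 on |0>, -sqrt(2)/2 on |1>. Key observation: steps 19-20 multiply out to the identity, so the circuit reduces to the remaining gates.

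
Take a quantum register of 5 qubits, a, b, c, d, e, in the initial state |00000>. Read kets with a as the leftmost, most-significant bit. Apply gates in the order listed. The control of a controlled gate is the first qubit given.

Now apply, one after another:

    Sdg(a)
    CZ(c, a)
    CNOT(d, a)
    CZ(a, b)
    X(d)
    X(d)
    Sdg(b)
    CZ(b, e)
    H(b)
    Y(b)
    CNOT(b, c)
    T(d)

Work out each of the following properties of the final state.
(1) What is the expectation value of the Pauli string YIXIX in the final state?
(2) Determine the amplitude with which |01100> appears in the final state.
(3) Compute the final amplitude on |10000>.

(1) In the final state, YIXIX has expectation 0. Key observation: the block from step 5 through step 6 cancels to the identity and can be dropped.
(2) The amplitude on |01100> is sqrt(2)*I/2.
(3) The final state's coefficient on |10000> equals 0.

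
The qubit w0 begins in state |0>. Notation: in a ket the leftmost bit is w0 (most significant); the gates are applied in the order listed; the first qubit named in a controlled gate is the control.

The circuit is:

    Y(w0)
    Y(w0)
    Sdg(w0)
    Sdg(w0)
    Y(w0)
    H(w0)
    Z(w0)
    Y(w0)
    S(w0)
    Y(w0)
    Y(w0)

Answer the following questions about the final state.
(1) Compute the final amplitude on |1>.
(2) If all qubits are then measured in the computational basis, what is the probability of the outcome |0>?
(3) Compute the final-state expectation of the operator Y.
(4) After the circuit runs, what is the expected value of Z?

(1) The final state's coefficient on |1> equals -sqrt(2)*I/2.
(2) A full measurement returns |0> with probability 1/2.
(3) The observable Y averages to -1.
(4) The expectation value of Z is 0.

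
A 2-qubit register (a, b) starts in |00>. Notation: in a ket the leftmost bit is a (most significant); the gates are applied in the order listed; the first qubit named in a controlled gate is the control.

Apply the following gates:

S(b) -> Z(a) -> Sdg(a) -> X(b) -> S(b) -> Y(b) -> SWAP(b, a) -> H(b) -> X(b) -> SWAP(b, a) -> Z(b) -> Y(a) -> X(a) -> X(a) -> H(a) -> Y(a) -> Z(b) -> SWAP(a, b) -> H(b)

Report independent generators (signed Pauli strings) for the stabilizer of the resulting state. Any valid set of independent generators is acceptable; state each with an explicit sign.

One valid set of independent stabilizer generators is +IX, +ZI (any independent generating set of the same group is equally correct).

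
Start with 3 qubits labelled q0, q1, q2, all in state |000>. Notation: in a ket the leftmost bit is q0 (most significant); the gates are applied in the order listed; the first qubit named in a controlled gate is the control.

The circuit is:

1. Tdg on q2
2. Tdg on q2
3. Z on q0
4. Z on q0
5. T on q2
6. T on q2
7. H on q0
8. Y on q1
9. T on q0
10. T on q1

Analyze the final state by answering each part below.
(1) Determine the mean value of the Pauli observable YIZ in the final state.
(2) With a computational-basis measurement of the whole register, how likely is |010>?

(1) In the final state, YIZ has expectation sqrt(2)/2. Key observation: steps 1-6 multiply out to the identity, so the circuit reduces to the remaining gates.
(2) The probability of measuring |010> is 1/2.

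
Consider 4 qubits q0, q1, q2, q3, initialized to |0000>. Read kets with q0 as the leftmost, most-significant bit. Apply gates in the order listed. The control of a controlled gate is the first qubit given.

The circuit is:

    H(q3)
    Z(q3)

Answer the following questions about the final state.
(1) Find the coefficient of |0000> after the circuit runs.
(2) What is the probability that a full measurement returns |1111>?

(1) The final state's coefficient on |0000> equals sqrt(2)/2.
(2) A full measurement returns |1111> with probability 0.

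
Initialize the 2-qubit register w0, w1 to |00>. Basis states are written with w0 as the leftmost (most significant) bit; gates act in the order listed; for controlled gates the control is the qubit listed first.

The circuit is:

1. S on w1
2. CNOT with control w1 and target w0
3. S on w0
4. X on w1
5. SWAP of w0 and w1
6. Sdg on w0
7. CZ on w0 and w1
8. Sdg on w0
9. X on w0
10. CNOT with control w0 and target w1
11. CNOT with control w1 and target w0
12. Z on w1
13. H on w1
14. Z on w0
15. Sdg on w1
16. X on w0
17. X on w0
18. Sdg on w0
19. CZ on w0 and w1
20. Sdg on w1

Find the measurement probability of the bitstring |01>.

A full measurement returns |01> with probability 1/2.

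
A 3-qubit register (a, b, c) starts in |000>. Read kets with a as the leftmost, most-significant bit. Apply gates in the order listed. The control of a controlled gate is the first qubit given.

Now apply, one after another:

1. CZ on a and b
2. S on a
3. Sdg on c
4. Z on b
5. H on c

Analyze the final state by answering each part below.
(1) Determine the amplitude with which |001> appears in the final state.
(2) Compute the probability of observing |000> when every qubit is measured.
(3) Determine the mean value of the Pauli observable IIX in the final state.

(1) The amplitude on |001> is sqrt(2)/2.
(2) The probability of measuring |000> is 1/2.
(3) The expectation value of IIX is 1.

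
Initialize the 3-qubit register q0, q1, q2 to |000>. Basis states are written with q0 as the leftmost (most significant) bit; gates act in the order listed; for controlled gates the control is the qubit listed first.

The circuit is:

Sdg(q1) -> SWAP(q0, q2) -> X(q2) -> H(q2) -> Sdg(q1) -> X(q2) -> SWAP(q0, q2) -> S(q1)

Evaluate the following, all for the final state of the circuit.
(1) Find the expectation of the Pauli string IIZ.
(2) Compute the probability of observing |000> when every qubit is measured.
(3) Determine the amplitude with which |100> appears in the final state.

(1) In the final state, IIZ has expectation 1.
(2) A full measurement returns |000> with probability 1/2.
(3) The amplitude on |100> is sqrt(2)/2.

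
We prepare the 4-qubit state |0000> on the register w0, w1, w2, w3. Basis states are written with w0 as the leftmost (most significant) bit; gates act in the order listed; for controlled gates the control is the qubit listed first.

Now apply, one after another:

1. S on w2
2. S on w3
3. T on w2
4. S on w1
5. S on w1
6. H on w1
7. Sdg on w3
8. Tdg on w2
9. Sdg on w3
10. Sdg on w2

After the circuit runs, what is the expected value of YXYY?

The expectation value of YXYY is 0.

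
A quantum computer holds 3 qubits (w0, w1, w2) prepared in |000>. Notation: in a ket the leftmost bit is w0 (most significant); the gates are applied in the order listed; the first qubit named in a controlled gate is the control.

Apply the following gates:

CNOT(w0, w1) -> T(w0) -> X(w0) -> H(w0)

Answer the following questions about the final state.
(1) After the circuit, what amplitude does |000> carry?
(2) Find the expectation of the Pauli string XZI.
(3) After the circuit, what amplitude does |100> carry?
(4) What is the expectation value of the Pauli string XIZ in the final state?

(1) |000> carries amplitude sqrt(2)/2 in the final state.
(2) The expectation value of XZI is -1.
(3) The amplitude on |100> is -sqrt(2)/2.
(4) In the final state, XIZ has expectation -1.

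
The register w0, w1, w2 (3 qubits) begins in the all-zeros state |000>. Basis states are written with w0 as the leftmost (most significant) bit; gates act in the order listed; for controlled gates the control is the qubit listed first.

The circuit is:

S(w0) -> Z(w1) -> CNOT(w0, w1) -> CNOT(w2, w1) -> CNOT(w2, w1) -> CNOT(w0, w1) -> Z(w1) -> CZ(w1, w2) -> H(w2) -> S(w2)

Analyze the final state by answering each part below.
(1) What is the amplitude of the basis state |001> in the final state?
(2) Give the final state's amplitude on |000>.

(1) |001> carries amplitude sqrt(2)*I/2 in the final state. Key observation: gates 2-7 undo each other exactly, leaving only the rest of the circuit to track.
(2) The final state's coefficient on |000> equals sqrt(2)/2.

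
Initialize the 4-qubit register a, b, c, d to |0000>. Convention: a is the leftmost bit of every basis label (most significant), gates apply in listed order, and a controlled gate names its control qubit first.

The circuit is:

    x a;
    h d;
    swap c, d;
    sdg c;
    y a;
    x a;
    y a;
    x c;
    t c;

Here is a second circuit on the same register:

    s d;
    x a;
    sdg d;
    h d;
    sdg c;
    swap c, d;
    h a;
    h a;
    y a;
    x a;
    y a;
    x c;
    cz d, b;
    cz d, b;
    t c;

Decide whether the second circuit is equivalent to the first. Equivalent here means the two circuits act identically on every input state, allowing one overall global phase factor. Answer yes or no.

No — the two circuits implement different unitaries, even allowing a global phase.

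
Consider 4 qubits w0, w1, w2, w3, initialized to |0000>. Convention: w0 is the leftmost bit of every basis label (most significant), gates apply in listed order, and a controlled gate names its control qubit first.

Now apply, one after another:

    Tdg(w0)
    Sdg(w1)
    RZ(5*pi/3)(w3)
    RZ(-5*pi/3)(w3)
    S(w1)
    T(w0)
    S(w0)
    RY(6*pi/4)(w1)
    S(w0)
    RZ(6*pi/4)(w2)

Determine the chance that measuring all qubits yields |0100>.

A full measurement returns |0100> with probability 1/2.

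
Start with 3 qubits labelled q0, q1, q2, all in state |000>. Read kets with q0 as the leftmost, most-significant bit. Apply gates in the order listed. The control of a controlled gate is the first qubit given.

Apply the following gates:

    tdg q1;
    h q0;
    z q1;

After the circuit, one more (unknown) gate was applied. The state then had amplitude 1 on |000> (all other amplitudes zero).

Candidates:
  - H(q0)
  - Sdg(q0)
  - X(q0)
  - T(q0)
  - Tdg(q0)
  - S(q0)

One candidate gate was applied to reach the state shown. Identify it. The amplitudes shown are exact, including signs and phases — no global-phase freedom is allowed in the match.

It was H(q0) that produced the state shown.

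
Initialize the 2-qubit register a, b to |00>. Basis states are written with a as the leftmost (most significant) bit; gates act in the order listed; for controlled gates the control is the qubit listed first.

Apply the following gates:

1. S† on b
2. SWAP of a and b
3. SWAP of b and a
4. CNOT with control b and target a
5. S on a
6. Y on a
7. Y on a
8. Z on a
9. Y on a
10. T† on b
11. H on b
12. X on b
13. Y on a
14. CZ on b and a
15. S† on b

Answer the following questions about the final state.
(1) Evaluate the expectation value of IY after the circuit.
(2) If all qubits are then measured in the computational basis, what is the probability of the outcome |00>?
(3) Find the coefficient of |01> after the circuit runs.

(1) The expectation value of IY is -1.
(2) The probability of measuring |00> is 1/2.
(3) |01> carries amplitude -sqrt(2)*I/2 in the final state.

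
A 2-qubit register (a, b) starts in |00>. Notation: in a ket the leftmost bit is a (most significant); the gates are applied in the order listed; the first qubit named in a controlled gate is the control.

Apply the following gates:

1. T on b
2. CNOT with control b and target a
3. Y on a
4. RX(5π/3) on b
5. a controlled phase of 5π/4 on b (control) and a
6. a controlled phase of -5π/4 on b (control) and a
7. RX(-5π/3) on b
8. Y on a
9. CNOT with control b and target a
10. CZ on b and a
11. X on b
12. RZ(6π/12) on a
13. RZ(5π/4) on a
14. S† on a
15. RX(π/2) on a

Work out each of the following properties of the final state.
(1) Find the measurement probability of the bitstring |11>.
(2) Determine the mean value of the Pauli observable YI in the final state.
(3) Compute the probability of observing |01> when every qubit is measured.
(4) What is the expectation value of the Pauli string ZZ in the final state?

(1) A full measurement returns |11> with probability 1/2. Key observation: steps 2-9 multiply out to the identity, so the circuit reduces to the remaining gates.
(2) The expectation value of YI is -1.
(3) A full measurement returns |01> with probability 1/2.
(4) The expectation value of ZZ is 0.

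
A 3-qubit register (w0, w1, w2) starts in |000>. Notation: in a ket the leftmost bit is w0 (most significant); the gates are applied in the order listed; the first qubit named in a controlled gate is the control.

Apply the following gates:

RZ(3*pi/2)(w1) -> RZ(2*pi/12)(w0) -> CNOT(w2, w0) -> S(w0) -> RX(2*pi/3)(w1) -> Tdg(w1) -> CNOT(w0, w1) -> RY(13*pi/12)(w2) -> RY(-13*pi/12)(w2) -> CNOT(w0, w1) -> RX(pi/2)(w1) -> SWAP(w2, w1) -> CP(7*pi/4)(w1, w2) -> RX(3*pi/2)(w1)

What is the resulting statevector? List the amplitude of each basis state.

After the circuit, the state carries amplitude sqrt(3)*exp(11*I*pi/12)/4 + exp(I*pi/6)/4 on |000>, -sqrt(3)*exp(5*I*pi/12)/4 - exp(2*I*pi/3)/4 on |001>, -sqrt(3)*exp(5*I*pi/12)/4 + exp(2*I*pi/3)/4 on |010>, -sqrt(3)*exp(11*I*pi/12)/4 + exp(I*pi/6)/4 on |011>, 0 on |100>, 0 on |101>, 0 on |110>, 0 on |111>. Key observation: the block from step 7 through step 10 cancels to the identity and can be dropped.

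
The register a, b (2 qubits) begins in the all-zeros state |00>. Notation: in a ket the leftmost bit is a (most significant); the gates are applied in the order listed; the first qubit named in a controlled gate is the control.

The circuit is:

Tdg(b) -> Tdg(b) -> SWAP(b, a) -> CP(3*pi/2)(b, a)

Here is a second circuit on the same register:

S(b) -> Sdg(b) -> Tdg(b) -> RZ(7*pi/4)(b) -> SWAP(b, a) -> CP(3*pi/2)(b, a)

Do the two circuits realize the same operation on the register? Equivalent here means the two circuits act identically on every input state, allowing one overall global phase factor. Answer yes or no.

Yes — the two circuits implement the same unitary up to a global phase.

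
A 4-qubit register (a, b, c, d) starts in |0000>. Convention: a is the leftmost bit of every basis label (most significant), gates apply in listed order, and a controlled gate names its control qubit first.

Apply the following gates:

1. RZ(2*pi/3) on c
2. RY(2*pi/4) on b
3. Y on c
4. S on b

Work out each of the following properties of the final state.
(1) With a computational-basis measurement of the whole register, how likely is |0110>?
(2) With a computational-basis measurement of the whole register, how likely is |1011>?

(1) Outcome |0110> occurs with probability 1/2.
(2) Outcome |1011> occurs with probability 0.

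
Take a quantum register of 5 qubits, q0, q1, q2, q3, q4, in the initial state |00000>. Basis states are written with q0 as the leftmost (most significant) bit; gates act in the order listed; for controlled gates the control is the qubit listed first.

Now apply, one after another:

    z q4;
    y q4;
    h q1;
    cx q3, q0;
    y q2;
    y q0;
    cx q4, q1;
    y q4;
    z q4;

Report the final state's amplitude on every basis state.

After the circuit, the state carries amplitude -sqrt(2)/2 on |10100>, -sqrt(2)/2 on |11100>, and 0 on every other basis state.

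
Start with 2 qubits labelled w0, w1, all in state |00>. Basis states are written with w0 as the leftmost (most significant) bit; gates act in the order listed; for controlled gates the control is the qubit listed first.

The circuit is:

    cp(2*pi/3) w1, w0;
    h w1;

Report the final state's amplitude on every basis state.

The resulting statevector has amplitude sqrt(2)/2 on |00>, sqrt(2)/2 on |01>, 0 on |10>, 0 on |11>.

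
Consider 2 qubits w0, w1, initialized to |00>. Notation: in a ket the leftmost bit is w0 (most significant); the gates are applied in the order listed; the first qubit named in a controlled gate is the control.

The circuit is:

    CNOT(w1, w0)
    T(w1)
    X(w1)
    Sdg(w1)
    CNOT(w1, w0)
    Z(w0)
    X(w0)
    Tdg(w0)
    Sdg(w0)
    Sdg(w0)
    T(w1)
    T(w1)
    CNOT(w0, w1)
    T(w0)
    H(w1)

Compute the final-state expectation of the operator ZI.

In the final state, ZI has expectation 1.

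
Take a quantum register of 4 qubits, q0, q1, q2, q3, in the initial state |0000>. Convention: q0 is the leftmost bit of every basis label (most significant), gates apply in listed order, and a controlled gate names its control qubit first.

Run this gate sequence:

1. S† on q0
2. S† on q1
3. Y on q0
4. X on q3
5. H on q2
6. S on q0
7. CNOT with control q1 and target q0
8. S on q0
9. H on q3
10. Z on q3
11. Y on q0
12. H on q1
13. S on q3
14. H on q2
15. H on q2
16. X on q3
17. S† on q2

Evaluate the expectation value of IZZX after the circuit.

The expectation value of IZZX is 0.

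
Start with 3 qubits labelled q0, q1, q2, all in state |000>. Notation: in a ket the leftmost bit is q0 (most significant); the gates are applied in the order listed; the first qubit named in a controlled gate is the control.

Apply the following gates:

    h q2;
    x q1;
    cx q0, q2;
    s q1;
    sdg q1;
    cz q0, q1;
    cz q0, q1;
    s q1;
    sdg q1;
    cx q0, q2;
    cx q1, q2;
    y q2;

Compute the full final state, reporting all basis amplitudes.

The final amplitudes are -sqrt(2)*I/2 on |010>, sqrt(2)*I/2 on |011>, and 0 on every other basis state. Key observation: gates 3-10 undo each other exactly, leaving only the rest of the circuit to track.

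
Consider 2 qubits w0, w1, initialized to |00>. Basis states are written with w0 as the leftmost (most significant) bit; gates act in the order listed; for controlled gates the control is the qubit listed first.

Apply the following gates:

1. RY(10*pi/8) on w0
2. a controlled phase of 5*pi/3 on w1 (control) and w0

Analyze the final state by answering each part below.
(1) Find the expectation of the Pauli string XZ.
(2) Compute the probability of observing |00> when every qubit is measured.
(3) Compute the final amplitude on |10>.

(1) In the final state, XZ has expectation -sqrt(2)/2.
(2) A full measurement returns |00> with probability 1/2 - sqrt(2)/4.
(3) The amplitude on |10> is sqrt(sqrt(2) + 2)/2.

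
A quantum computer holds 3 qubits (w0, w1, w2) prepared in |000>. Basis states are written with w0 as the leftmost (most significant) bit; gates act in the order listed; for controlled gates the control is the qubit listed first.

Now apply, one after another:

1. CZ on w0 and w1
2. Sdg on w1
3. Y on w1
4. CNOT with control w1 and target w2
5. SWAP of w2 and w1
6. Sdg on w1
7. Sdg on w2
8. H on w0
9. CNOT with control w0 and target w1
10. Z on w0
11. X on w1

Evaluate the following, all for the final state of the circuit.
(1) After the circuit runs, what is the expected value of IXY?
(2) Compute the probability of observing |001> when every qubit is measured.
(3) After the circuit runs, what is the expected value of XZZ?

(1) The observable IXY averages to 0.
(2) The probability of measuring |001> is 1/2.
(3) In the final state, XZZ has expectation 0.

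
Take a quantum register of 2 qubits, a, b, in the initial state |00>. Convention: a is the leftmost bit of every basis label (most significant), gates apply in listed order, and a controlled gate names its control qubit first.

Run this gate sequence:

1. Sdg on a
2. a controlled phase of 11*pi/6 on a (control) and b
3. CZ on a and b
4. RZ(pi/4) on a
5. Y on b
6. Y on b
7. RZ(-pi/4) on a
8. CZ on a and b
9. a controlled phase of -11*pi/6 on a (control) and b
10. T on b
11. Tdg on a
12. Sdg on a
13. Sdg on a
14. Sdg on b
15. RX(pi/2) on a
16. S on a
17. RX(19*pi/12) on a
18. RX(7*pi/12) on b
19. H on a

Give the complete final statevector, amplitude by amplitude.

The final amplitudes are (1 - I)*(-sqrt(6) + 2 - 2*I - sqrt(2)*I)/8 on |00>, (1 - I)*(-sqrt(6) - 2 - sqrt(2)*I + 2*I)/8 on |01>, 0 on |10>, 0 on |11>. Key observation: the block from step 2 through step 9 cancels to the identity and can be dropped.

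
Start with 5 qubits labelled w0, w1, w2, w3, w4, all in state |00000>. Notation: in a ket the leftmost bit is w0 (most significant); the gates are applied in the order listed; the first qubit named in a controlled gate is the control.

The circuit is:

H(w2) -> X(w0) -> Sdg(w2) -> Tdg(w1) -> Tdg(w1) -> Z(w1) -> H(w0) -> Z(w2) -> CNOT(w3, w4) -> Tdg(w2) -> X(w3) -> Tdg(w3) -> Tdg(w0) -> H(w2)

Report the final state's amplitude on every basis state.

The final amplitudes are sqrt(2)*(1 - exp(3*I*pi/4))/4 on |00010>, sqrt(2)*(-1 - exp(3*I*pi/4))/4 on |00110>, sqrt(2)*(exp(3*I*pi/4) + I)/4 on |10010>, sqrt(2)*(-exp(3*I*pi/4) + I)/4 on |10110>, and 0 on every other basis state.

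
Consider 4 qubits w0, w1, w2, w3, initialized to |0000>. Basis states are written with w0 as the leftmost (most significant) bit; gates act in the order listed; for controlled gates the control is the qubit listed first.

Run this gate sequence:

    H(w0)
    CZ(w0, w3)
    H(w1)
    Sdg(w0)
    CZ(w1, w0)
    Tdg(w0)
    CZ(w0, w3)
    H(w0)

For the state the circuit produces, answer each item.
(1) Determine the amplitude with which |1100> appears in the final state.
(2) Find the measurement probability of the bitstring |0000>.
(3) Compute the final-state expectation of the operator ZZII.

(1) |1100> carries amplitude sqrt(2)*(1 - exp(I*pi/4))/4 in the final state.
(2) A full measurement returns |0000> with probability 1/4 - sqrt(2)/8.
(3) The expectation value of ZZII is -sqrt(2)/2.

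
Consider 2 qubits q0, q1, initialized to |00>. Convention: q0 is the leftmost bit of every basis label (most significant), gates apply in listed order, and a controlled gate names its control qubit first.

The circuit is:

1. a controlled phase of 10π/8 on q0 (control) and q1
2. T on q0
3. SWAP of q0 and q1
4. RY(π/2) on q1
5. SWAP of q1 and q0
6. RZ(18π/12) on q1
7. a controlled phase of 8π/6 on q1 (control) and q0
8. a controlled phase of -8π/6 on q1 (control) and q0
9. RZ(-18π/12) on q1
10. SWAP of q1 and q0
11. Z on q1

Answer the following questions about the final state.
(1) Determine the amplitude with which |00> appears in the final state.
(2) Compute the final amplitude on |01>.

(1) The final state's coefficient on |00> equals sqrt(2)/2. Key observation: steps 5-10 multiply out to the identity, so the circuit reduces to the remaining gates.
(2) The amplitude on |01> is -sqrt(2)/2.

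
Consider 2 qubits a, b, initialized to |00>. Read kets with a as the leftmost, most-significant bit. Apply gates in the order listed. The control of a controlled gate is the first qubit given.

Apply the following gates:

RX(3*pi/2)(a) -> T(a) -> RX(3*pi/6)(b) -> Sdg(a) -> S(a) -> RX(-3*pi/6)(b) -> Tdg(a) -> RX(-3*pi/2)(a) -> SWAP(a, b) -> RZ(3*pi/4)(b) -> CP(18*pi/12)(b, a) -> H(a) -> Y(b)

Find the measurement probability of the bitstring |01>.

A full measurement returns |01> with probability 1/2. Key observation: gates 1-8 undo each other exactly, leaving only the rest of the circuit to track.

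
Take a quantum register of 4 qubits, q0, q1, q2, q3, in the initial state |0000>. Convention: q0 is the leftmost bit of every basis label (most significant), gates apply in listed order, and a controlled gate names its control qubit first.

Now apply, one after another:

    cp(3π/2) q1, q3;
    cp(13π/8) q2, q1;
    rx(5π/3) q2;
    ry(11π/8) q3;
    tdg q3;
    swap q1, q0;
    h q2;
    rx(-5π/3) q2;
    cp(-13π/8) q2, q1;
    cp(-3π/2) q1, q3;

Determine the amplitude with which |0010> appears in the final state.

The amplitude on |0010> is (-sqrt(2)/2 + sqrt(6)*I/4)*cos(5*pi/16).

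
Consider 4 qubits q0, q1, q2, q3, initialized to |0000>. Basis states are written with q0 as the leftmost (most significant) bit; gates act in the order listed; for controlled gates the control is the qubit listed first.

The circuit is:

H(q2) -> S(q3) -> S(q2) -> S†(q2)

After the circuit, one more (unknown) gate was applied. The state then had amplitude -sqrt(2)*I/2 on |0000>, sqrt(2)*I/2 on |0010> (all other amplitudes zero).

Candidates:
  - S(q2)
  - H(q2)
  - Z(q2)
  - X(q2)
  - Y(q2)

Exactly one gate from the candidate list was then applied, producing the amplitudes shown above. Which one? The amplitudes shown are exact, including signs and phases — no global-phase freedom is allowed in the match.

The applied gate was Y(q2).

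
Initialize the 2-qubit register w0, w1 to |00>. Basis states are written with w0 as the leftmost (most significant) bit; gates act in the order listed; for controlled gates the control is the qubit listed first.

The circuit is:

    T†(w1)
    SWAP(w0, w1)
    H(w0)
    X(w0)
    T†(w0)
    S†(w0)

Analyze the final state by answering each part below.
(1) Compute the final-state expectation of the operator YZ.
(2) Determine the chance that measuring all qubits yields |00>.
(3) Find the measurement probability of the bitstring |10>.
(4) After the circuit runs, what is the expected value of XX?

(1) The observable YZ averages to -sqrt(2)/2.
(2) The probability of measuring |00> is 1/2.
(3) Outcome |10> occurs with probability 1/2.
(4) The expectation value of XX is 0.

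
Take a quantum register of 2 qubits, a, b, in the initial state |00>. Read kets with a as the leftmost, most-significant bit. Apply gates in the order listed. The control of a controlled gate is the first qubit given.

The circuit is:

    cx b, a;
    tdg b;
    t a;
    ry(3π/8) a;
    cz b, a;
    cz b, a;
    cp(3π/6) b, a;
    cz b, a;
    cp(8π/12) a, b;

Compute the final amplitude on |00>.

The final state's coefficient on |00> equals cos(3*pi/16). Key observation: gates 5-6 undo each other exactly, leaving only the rest of the circuit to track.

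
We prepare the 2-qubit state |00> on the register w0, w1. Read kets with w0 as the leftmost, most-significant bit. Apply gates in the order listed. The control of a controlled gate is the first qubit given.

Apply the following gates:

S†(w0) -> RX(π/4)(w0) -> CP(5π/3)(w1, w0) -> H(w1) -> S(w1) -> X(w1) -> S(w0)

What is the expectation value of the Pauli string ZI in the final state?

In the final state, ZI has expectation sqrt(2)/2.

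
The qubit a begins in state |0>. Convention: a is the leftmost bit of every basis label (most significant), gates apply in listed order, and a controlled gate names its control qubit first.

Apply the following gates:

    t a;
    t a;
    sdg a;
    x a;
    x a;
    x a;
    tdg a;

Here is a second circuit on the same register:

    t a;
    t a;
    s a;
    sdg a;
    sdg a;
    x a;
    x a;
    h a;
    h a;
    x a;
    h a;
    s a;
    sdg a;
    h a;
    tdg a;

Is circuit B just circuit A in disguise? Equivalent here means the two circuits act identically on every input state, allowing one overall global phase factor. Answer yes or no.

Yes — the two circuits implement the same unitary up to a global phase.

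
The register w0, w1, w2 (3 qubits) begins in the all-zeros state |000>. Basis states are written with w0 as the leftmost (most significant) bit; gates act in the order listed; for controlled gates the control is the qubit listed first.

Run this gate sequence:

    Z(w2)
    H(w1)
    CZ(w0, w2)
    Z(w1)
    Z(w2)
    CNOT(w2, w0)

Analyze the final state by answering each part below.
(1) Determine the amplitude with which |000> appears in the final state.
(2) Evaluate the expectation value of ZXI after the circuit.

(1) |000> carries amplitude sqrt(2)/2 in the final state.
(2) The expectation value of ZXI is -1.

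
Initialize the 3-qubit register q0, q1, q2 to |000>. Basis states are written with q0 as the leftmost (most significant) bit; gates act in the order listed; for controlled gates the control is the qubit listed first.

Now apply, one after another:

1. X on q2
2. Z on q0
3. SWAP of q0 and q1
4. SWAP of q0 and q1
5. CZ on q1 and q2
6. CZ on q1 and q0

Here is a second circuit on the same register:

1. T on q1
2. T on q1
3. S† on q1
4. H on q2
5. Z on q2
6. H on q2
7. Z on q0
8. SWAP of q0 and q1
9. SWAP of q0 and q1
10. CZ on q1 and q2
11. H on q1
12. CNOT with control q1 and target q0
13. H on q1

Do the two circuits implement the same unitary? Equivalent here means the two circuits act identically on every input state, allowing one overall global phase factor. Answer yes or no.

No, they are not equivalent — no single phase factor reconciles the two unitaries.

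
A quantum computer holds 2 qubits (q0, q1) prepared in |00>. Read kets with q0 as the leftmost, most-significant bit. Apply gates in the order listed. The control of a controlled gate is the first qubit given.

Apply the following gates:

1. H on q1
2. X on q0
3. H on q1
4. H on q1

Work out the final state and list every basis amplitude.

After the circuit, the state carries amplitude 0 on |00>, 0 on |01>, sqrt(2)/2 on |10>, sqrt(2)/2 on |11>. Key observation: gates 3-4 undo each other exactly, leaving only the rest of the circuit to track.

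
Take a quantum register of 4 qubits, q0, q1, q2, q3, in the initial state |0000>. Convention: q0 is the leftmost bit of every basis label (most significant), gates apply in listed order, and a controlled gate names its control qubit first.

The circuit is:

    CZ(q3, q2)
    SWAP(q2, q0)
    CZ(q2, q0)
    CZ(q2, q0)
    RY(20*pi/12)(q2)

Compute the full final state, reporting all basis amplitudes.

After the circuit, the state carries amplitude -sqrt(3)/2 on |0000>, 1/2 on |0010>, and 0 on every other basis state.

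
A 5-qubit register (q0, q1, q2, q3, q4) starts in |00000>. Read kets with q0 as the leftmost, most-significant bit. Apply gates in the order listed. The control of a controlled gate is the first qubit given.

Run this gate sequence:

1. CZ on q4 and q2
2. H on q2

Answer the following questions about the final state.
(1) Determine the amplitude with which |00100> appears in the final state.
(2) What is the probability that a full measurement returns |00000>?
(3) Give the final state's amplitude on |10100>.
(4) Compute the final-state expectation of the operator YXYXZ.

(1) The amplitude on |00100> is sqrt(2)/2.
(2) A full measurement returns |00000> with probability 1/2.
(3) The amplitude on |10100> is 0.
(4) The observable YXYXZ averages to 0.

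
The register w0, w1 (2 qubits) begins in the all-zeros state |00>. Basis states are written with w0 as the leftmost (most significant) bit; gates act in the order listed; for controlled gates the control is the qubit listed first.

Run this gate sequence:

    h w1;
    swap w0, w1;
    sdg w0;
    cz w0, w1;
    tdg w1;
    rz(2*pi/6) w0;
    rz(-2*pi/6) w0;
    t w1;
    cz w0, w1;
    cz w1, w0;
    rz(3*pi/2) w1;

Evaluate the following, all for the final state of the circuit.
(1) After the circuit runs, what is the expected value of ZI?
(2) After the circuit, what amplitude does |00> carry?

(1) The expectation value of ZI is 0. Key observation: steps 4-9 multiply out to the identity, so the circuit reduces to the remaining gates.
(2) |00> carries amplitude -sqrt(2)*exp(I*pi/4)/2 in the final state.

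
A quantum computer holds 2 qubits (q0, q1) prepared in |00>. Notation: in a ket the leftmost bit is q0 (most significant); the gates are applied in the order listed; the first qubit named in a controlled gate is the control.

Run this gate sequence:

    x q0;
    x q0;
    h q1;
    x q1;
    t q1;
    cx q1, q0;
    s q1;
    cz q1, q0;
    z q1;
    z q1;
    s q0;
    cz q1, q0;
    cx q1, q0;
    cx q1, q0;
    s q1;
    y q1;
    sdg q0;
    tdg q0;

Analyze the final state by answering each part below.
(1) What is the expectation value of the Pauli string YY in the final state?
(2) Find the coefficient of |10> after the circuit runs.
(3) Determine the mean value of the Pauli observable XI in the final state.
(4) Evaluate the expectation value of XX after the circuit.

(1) In the final state, YY has expectation 1.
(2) The amplitude on |10> is sqrt(2)*I/2.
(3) The expectation value of XI is 0.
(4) The expectation value of XX is 1.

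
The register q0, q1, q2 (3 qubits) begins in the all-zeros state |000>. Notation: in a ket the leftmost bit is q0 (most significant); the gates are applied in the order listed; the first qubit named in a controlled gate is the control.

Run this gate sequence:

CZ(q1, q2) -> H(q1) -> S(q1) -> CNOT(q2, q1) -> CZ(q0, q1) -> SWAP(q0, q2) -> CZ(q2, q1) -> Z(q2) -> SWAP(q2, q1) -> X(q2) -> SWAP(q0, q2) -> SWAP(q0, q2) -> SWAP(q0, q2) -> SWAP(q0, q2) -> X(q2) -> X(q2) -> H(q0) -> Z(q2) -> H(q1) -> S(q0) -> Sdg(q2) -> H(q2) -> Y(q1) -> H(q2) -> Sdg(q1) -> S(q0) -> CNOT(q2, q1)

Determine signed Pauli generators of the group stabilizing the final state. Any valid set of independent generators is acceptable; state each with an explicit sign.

The final state is stabilized by the group generated by -XII, +IYZ, +IZY; other independent generating sets are equally valid. Key observation: the block from step 10 through step 15 cancels to the identity and can be dropped.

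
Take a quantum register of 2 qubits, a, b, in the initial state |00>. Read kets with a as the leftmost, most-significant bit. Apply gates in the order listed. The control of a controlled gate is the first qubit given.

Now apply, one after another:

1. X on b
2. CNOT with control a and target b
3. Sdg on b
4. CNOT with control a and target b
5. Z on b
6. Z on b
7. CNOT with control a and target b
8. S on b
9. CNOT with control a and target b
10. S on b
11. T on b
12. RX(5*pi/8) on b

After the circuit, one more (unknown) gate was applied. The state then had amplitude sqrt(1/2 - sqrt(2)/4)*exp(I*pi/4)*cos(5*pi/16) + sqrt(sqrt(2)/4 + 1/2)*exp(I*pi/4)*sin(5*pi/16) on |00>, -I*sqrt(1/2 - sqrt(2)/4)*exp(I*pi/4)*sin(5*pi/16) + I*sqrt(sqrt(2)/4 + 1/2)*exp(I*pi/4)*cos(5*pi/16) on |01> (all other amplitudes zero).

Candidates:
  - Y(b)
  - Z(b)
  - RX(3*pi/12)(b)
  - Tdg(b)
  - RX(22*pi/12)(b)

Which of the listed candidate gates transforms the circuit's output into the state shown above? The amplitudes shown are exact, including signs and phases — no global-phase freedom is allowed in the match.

The unique candidate consistent with the amplitudes is RX(3*pi/12)(b). Key observation: gates 2-9 undo each other exactly, leaving only the rest of the circuit to track.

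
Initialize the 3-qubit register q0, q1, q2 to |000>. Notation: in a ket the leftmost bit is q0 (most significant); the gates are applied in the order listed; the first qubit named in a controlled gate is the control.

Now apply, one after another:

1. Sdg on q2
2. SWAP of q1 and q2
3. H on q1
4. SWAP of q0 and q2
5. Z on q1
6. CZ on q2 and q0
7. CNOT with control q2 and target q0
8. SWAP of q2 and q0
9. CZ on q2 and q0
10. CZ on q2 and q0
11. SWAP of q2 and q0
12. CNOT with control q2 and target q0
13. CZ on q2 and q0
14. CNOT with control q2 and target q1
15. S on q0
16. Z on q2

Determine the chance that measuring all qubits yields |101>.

A full measurement returns |101> with probability 0.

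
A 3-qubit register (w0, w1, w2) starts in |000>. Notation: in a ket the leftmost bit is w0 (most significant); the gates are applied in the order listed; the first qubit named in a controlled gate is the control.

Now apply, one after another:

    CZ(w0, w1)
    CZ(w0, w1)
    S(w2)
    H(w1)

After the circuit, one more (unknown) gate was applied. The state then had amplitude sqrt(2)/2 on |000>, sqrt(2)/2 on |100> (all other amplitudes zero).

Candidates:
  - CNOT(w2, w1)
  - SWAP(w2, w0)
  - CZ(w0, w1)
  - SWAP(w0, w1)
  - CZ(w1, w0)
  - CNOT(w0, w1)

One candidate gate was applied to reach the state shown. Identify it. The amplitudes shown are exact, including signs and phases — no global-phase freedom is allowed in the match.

The applied gate was SWAP(w0, w1). Key observation: steps 1-2 multiply out to the identity, so the circuit reduces to the remaining gates.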